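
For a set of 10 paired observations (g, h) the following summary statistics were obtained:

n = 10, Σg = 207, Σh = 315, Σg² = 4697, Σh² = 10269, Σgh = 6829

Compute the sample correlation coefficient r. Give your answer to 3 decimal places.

r = (nΣgh − ΣgΣh) / √[(nΣg² − (Σg)²)(nΣh² − (Σh)²)]
Numerator: 10×6829 − 207×315 = 3085
Denominator: √[(46970 − 42849)(102690 − 99225)] = √[4121 × 3465] = 3778.7915
r = 3085 / 3778.7915 ≈ 0.816

0.816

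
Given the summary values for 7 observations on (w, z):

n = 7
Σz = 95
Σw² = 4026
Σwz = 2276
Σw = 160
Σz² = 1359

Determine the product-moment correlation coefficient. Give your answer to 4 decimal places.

r = (nΣwz − ΣwΣz) / √[(nΣw² − (Σw)²)(nΣz² − (Σz)²)]
Numerator: 7×2276 − 160×95 = 732
Denominator: √[(28182 − 25600)(9513 − 9025)] = √[2582 × 488] = 1122.5043
r = 732 / 1122.5043 ≈ 0.6521

0.6521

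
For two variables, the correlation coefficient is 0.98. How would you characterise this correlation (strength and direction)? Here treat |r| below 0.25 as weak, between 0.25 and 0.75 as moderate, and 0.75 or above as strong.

r = 0.98 > 0 so the relationship is positive.
|r| = 0.98, which falls in the strong range.

strong positive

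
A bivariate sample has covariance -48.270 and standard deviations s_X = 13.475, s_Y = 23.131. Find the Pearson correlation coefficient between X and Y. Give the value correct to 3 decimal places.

r = Cov(X,Y) / (s_X · s_Y) = -48.270 / (13.475 × 23.131)
  = -48.270 / 311.6902 ≈ -0.155

-0.155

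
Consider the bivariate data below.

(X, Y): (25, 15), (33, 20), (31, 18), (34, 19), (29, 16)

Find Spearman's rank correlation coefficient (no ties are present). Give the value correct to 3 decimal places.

Rank X: 1, 4, 3, 5, 2
Rank Y: 1, 5, 3, 4, 2
d = rank(X) − rank(Y): 0, -1, 0, 1, 0; Σd² = 2
ρ = 1 − 6Σd² / [n(n²−1)] = 1 − 6×2 / (5×24) = 1 − 12/120 ≈ 0.900

0.900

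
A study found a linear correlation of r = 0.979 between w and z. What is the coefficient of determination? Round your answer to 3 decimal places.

r² = (0.979)² = 0.958

0.958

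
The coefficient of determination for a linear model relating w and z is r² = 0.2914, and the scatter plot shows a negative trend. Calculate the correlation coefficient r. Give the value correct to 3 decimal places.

|r| = √0.2914 = 0.540
The association is negative, so r = −0.540.

-0.540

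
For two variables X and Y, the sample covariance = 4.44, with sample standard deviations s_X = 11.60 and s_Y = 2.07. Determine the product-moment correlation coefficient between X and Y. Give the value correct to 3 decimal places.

0.185

r = Cov(X,Y) / (s_X · s_Y) = 4.44 / (11.60 × 2.07)
  = 4.44 / 24.0120 ≈ 0.185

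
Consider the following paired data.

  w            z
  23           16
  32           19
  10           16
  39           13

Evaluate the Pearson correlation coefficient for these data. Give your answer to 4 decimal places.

n = 4, Σw = 104, Σz = 64, Σw² = 3174, Σz² = 1042, Σwz = 1643
nΣwz − ΣwΣz = 6572 − 6656 = -84
nΣw² − (Σw)² = 12696 − 10816 = 1880; nΣz² − (Σz)² = 4168 − 4096 = 72
r = -84 / √(1880 × 72) = -84 / 367.9130 ≈ -0.2283

-0.2283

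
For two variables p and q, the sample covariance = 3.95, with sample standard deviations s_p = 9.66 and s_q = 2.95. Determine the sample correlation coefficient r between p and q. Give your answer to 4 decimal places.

0.1386

r = Cov(p,q) / (s_p · s_q) = 3.95 / (9.66 × 2.95)
  = 3.95 / 28.4970 ≈ 0.1386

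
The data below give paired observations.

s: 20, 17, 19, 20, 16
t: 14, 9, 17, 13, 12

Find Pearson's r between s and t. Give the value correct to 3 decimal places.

0.566

n = 5, Σs = 92, Σt = 65, Σs² = 1706, Σt² = 879, Σst = 1208
nΣst − ΣsΣt = 6040 − 5980 = 60
nΣs² − (Σs)² = 8530 − 8464 = 66; nΣt² − (Σt)² = 4395 − 4225 = 170
r = 60 / √(66 × 170) = 60 / 105.9245 ≈ 0.566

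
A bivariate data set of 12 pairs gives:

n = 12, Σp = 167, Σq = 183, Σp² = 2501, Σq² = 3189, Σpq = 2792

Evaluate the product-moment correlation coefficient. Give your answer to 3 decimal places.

r = (nΣpq − ΣpΣq) / √[(nΣp² − (Σp)²)(nΣq² − (Σq)²)]
Numerator: 12×2792 − 167×183 = 2943
Denominator: √[(30012 − 27889)(38268 − 33489)] = √[2123 × 4779] = 3185.2499
r = 2943 / 3185.2499 ≈ 0.924

0.924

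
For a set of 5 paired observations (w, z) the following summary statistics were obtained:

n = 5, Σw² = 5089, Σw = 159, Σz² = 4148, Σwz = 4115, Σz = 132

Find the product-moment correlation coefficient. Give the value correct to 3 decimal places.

r = (nΣwz − ΣwΣz) / √[(nΣw² − (Σw)²)(nΣz² − (Σz)²)]
Numerator: 5×4115 − 159×132 = -413
Denominator: √[(25445 − 25281)(20740 − 17424)] = √[164 × 3316] = 737.4442
r = -413 / 737.4442 ≈ -0.560

-0.560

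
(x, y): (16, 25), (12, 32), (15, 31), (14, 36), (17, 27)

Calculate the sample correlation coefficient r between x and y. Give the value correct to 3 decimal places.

-0.685

n = 5, Σx = 74, Σy = 151, Σx² = 1110, Σy² = 4635, Σxy = 2212
nΣxy − ΣxΣy = 11060 − 11174 = -114
nΣx² − (Σx)² = 5550 − 5476 = 74; nΣy² − (Σy)² = 23175 − 22801 = 374
r = -114 / √(74 × 374) = -114 / 166.3611 ≈ -0.685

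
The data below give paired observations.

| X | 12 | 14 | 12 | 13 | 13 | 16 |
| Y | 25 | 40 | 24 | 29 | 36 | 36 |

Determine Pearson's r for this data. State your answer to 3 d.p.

0.719

n = 6, ΣX = 80, ΣY = 190, ΣX² = 1078, ΣY² = 6234, ΣXY = 2569
nΣXY − ΣXΣY = 15414 − 15200 = 214
nΣX² − (ΣX)² = 6468 − 6400 = 68; nΣY² − (ΣY)² = 37404 − 36100 = 1304
r = 214 / √(68 × 1304) = 214 / 297.7784 ≈ 0.719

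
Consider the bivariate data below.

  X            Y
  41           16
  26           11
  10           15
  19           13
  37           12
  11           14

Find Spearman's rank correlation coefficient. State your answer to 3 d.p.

-0.086

Rank X: 6, 4, 1, 3, 5, 2
Rank Y: 6, 1, 5, 3, 2, 4
d = rank(X) − rank(Y): 0, 3, -4, 0, 3, -2; Σd² = 38
ρ = 1 − 6Σd² / [n(n²−1)] = 1 − 6×38 / (6×35) = 1 − 228/210 ≈ -0.086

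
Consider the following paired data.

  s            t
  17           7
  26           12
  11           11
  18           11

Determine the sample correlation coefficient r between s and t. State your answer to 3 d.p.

n = 4, Σs = 72, Σt = 41, Σs² = 1410, Σt² = 435, Σst = 750
nΣst − ΣsΣt = 3000 − 2952 = 48
nΣs² − (Σs)² = 5640 − 5184 = 456; nΣt² − (Σt)² = 1740 − 1681 = 59
r = 48 / √(456 × 59) = 48 / 164.0244 ≈ 0.293

0.293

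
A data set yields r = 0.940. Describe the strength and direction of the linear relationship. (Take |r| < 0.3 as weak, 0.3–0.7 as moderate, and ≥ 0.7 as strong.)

strong positive

r = 0.940 > 0 so the relationship is positive.
|r| = 0.940, which falls in the strong range.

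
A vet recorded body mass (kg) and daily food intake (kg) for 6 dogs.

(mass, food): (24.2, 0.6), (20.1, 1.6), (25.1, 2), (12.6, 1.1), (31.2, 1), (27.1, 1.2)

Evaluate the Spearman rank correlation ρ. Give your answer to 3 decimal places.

Rank mass: 3, 2, 4, 1, 6, 5
Rank food: 1, 5, 6, 3, 2, 4
d = rank(mass) − rank(food): 2, -3, -2, -2, 4, 1; Σd² = 38
ρ = 1 − 6Σd² / [n(n²−1)] = 1 − 6×38 / (6×35) = 1 − 228/210 ≈ -0.086

-0.086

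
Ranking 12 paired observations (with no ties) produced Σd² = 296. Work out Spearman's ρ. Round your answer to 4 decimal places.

-0.0350

ρ = 1 − 6Σd² / [n(n²−1)] = 1 − 6×296 / (12×143)
  = 1 − 1776/1716 = 1 − 1.03497 ≈ -0.0350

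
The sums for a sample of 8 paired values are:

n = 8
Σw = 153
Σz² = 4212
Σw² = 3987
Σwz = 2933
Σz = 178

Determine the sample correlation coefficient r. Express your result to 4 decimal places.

-0.9123

r = (nΣwz − ΣwΣz) / √[(nΣw² − (Σw)²)(nΣz² − (Σz)²)]
Numerator: 8×2933 − 153×178 = -3770
Denominator: √[(31896 − 23409)(33696 − 31684)] = √[8487 × 2012] = 4132.2928
r = -3770 / 4132.2928 ≈ -0.9123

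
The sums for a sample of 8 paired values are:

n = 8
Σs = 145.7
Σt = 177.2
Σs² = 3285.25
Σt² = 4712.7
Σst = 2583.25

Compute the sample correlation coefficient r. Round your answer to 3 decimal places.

r = (nΣst − ΣsΣt) / √[(nΣs² − (Σs)²)(nΣt² − (Σt)²)]
Numerator: 8×2583.25 − 145.7×177.2 = -5152.04
Denominator: √[(26282 − 21228.49)(37701.6 − 31399.84)] = √[5053.51 × 6301.76] = 5643.2267
r = -5152.04 / 5643.2267 ≈ -0.913

-0.913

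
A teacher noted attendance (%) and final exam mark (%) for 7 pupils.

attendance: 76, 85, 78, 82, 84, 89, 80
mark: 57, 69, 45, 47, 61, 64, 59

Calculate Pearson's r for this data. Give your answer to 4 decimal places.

0.5908

n = 7, Σx = 574, Σy = 402, Σx² = 47186, Σy² = 23542, Σxy = 33101
nΣxy − ΣxΣy = 231707 − 230748 = 959
nΣx² − (Σx)² = 330302 − 329476 = 826; nΣy² − (Σy)² = 164794 − 161604 = 3190
r = 959 / √(826 × 3190) = 959 / 1623.2498 ≈ 0.5908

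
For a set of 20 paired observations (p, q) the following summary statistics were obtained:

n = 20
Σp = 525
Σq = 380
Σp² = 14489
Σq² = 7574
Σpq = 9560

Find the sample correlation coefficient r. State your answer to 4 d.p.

r = (nΣpq − ΣpΣq) / √[(nΣp² − (Σp)²)(nΣq² − (Σq)²)]
Numerator: 20×9560 − 525×380 = -8300
Denominator: √[(289780 − 275625)(151480 − 144400)] = √[14155 × 7080] = 10010.8641
r = -8300 / 10010.8641 ≈ -0.8291

-0.8291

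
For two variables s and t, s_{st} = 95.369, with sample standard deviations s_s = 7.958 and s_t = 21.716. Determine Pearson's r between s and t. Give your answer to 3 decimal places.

r = Cov(s,t) / (s_s · s_t) = 95.369 / (7.958 × 21.716)
  = 95.369 / 172.8159 ≈ 0.552

0.552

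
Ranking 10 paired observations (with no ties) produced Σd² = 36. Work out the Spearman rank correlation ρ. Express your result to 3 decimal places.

0.782

ρ = 1 − 6Σd² / [n(n²−1)] = 1 − 6×36 / (10×99)
  = 1 − 216/990 = 1 − 0.2182 ≈ 0.782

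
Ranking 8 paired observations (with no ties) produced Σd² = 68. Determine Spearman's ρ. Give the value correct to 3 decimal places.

ρ = 1 − 6Σd² / [n(n²−1)] = 1 − 6×68 / (8×63)
  = 1 − 408/504 = 1 − 0.8095 ≈ 0.190

0.190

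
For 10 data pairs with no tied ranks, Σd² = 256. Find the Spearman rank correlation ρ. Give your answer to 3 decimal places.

-0.552

ρ = 1 − 6Σd² / [n(n²−1)] = 1 − 6×256 / (10×99)
  = 1 − 1536/990 = 1 − 1.5515 ≈ -0.552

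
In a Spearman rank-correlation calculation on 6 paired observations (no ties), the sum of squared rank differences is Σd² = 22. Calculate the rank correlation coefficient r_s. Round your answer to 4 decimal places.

0.3714

ρ = 1 − 6Σd² / [n(n²−1)] = 1 − 6×22 / (6×35)
  = 1 − 132/210 = 1 − 0.62857 ≈ 0.3714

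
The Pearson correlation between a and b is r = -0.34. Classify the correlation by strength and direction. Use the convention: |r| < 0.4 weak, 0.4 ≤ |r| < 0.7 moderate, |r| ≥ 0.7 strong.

r = -0.34 < 0 so the relationship is negative.
|r| = 0.34, which falls in the weak range.

weak negative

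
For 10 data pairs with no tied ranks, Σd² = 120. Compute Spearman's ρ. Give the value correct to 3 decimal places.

ρ = 1 − 6Σd² / [n(n²−1)] = 1 − 6×120 / (10×99)
  = 1 − 720/990 = 1 − 0.7273 ≈ 0.273

0.273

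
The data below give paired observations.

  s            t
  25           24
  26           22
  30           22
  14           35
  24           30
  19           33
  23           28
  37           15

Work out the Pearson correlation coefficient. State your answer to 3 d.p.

-0.955

n = 8, Σs = 198, Σt = 209, Σs² = 5232, Σt² = 5767, Σst = 4868
nΣst − ΣsΣt = 38944 − 41382 = -2438
nΣs² − (Σs)² = 41856 − 39204 = 2652; nΣt² − (Σt)² = 46136 − 43681 = 2455
r = -2438 / √(2652 × 2455) = -2438 / 2551.5995 ≈ -0.955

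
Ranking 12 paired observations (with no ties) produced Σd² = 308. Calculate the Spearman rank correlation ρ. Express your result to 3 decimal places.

-0.077

ρ = 1 − 6Σd² / [n(n²−1)] = 1 − 6×308 / (12×143)
  = 1 − 1848/1716 = 1 − 1.0769 ≈ -0.077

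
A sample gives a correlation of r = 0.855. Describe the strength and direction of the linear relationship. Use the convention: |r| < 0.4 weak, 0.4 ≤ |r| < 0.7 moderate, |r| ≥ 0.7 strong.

strong positive

r = 0.855 > 0 so the relationship is positive.
|r| = 0.855, which falls in the strong range.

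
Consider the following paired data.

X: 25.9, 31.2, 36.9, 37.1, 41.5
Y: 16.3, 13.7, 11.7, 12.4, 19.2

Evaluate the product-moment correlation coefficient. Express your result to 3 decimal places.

n = 5, ΣX = 172.6, ΣY = 73.3, ΣX² = 6104.52, ΣY² = 1112.67, ΣXY = 2538.18
nΣXY − ΣXΣY = 12690.9 − 12651.58 = 39.32
nΣX² − (ΣX)² = 30522.6 − 29790.76 = 731.84; nΣY² − (ΣY)² = 5563.35 − 5372.89 = 190.46
r = 39.32 / √(731.84 × 190.46) = 39.32 / 373.3447 ≈ 0.105

0.105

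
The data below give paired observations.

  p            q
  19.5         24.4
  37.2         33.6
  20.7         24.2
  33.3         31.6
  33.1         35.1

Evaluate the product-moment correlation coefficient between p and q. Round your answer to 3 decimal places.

0.950

n = 5, Σp = 143.8, Σq = 148.9, Σp² = 4397.08, Σq² = 4540.53, Σpq = 4440.75
nΣpq − ΣpΣq = 22203.75 − 21411.82 = 791.93
nΣp² − (Σp)² = 21985.4 − 20678.44 = 1306.96; nΣq² − (Σq)² = 22702.65 − 22171.21 = 531.44
r = 791.93 / √(1306.96 × 531.44) = 791.93 / 833.4092 ≈ 0.950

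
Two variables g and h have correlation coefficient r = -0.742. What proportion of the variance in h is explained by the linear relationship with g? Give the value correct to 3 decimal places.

r² = (-0.742)² = 0.551

0.551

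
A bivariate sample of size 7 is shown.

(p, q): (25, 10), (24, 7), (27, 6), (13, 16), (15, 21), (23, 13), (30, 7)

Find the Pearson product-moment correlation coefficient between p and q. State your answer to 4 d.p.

n = 7, Σp = 157, Σq = 80, Σp² = 3753, Σq² = 1100, Σpq = 1612
nΣpq − ΣpΣq = 11284 − 12560 = -1276
nΣp² − (Σp)² = 26271 − 24649 = 1622; nΣq² − (Σq)² = 7700 − 6400 = 1300
r = -1276 / √(1622 × 1300) = -1276 / 1452.1019 ≈ -0.8787

-0.8787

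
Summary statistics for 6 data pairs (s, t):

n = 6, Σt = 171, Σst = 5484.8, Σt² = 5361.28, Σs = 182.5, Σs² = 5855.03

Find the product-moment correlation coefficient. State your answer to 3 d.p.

r = (nΣst − ΣsΣt) / √[(nΣs² − (Σs)²)(nΣt² − (Σt)²)]
Numerator: 6×5484.8 − 182.5×171 = 1701.3
Denominator: √[(35130.18 − 33306.25)(32167.68 − 29241)] = √[1823.93 × 2926.68] = 2310.4241
r = 1701.3 / 2310.4241 ≈ 0.736

0.736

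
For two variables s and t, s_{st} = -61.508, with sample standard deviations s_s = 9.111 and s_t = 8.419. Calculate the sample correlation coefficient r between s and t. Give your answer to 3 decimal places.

r = Cov(s,t) / (s_s · s_t) = -61.508 / (9.111 × 8.419)
  = -61.508 / 76.7055 ≈ -0.802

-0.802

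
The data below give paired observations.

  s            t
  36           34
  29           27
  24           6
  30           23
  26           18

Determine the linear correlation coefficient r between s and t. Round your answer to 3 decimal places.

n = 5, Σs = 145, Σt = 108, Σs² = 4289, Σt² = 2774, Σst = 3309
nΣst − ΣsΣt = 16545 − 15660 = 885
nΣs² − (Σs)² = 21445 − 21025 = 420; nΣt² − (Σt)² = 13870 − 11664 = 2206
r = 885 / √(420 × 2206) = 885 / 962.5591 ≈ 0.919

0.919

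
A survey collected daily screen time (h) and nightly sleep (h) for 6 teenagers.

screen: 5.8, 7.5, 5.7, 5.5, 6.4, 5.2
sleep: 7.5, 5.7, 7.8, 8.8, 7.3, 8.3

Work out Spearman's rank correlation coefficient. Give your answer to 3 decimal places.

-0.943

Rank screen: 4, 6, 3, 2, 5, 1
Rank sleep: 3, 1, 4, 6, 2, 5
d = rank(screen) − rank(sleep): 1, 5, -1, -4, 3, -4; Σd² = 68
ρ = 1 − 6Σd² / [n(n²−1)] = 1 − 6×68 / (6×35) = 1 − 408/210 ≈ -0.943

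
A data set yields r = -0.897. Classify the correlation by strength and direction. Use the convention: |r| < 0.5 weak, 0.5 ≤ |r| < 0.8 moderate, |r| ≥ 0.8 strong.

strong negative

r = -0.897 < 0 so the relationship is negative.
|r| = 0.897, which falls in the strong range.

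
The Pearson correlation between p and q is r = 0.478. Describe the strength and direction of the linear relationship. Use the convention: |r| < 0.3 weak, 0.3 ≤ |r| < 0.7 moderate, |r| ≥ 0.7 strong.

r = 0.478 > 0 so the relationship is positive.
|r| = 0.478, which falls in the moderate range.

moderate positive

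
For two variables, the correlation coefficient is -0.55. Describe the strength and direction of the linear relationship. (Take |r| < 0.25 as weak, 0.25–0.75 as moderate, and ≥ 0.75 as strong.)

r = -0.55 < 0 so the relationship is negative.
|r| = 0.55, which falls in the moderate range.

moderate negative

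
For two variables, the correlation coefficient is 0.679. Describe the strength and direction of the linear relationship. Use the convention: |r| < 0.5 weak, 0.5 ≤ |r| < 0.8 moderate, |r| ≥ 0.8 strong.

r = 0.679 > 0 so the relationship is positive.
|r| = 0.679, which falls in the moderate range.

moderate positive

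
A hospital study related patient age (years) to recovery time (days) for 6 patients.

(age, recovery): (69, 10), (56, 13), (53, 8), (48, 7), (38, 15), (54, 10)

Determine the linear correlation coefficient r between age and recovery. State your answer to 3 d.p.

n = 6, Σx = 318, Σy = 63, Σx² = 17370, Σy² = 707, Σxy = 3288
nΣxy − ΣxΣy = 19728 − 20034 = -306
nΣx² − (Σx)² = 104220 − 101124 = 3096; nΣy² − (Σy)² = 4242 − 3969 = 273
r = -306 / √(3096 × 273) = -306 / 919.3519 ≈ -0.333

-0.333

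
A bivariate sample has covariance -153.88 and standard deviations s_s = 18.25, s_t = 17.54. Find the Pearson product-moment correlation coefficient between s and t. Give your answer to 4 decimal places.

r = Cov(s,t) / (s_s · s_t) = -153.88 / (18.25 × 17.54)
  = -153.88 / 320.1050 ≈ -0.4807

-0.4807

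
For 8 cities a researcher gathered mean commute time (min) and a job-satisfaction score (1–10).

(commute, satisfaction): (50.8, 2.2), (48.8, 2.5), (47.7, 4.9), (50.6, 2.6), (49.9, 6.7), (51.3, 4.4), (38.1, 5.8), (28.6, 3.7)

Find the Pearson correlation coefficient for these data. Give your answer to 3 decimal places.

-0.148

n = 8, Σx = 365.8, Σy = 32.8, Σx² = 17189, Σy² = 153.44, Σxy = 1485.9
nΣxy − ΣxΣy = 11887.2 − 11998.24 = -111.04
nΣx² − (Σx)² = 137512 − 133809.64 = 3702.36; nΣy² − (Σy)² = 1227.52 − 1075.84 = 151.68
r = -111.04 / √(3702.36 × 151.68) = -111.04 / 749.3824 ≈ -0.148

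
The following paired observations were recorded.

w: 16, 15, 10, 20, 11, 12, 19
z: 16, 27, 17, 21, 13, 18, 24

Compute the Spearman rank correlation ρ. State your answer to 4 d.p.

Rank w: 5, 4, 1, 7, 2, 3, 6
Rank z: 2, 7, 3, 5, 1, 4, 6
d = rank(w) − rank(z): 3, -3, -2, 2, 1, -1, 0; Σd² = 28
ρ = 1 − 6Σd² / [n(n²−1)] = 1 − 6×28 / (7×48) = 1 − 168/336 ≈ 0.5000

0.5000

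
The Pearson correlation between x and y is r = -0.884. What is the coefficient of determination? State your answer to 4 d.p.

r² = (-0.884)² = 0.7815

0.7815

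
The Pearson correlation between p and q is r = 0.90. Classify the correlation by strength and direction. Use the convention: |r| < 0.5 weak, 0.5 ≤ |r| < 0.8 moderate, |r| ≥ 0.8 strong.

r = 0.90 > 0 so the relationship is positive.
|r| = 0.90, which falls in the strong range.

strong positive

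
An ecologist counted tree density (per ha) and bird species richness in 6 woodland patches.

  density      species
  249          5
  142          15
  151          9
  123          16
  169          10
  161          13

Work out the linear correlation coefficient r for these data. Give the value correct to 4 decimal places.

-0.8759

n = 6, Σx = 995, Σy = 68, Σx² = 174577, Σy² = 856, Σxy = 10485
nΣxy − ΣxΣy = 62910 − 67660 = -4750
nΣx² − (Σx)² = 1047462 − 990025 = 57437; nΣy² − (Σy)² = 5136 − 4624 = 512
r = -4750 / √(57437 × 512) = -4750 / 5422.8907 ≈ -0.8759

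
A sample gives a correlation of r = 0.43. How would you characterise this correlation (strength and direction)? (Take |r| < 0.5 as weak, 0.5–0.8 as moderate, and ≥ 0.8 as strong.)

r = 0.43 > 0 so the relationship is positive.
|r| = 0.43, which falls in the weak range.

weak positive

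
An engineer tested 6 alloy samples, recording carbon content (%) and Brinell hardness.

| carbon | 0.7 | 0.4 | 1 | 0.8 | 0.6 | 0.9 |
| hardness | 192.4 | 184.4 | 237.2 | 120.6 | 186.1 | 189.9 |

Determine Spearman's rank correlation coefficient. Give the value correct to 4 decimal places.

0.5429

Rank carbon: 3, 1, 6, 4, 2, 5
Rank hardness: 5, 2, 6, 1, 3, 4
d = rank(carbon) − rank(hardness): -2, -1, 0, 3, -1, 1; Σd² = 16
ρ = 1 − 6Σd² / [n(n²−1)] = 1 − 6×16 / (6×35) = 1 − 96/210 ≈ 0.5429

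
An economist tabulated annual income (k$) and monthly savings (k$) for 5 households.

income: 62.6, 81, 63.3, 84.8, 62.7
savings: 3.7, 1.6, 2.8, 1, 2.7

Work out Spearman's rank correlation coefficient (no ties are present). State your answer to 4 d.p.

Rank income: 1, 4, 3, 5, 2
Rank savings: 5, 2, 4, 1, 3
d = rank(income) − rank(savings): -4, 2, -1, 4, -1; Σd² = 38
ρ = 1 − 6Σd² / [n(n²−1)] = 1 − 6×38 / (5×24) = 1 − 228/120 ≈ -0.9000

-0.9000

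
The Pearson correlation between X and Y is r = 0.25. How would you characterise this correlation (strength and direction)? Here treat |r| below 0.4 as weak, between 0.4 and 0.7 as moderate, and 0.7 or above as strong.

weak positive

r = 0.25 > 0 so the relationship is positive.
|r| = 0.25, which falls in the weak range.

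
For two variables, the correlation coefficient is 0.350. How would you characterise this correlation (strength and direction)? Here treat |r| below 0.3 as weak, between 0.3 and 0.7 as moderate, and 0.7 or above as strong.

r = 0.350 > 0 so the relationship is positive.
|r| = 0.350, which falls in the moderate range.

moderate positive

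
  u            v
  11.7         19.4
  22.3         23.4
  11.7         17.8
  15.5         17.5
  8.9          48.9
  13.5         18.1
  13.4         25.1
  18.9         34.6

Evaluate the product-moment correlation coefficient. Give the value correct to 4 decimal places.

-0.2069

n = 8, Σu = 115.9, Σv = 204.8, Σu² = 1809.55, Σv² = 6093, Σuv = 2898.15
nΣuv − ΣuΣv = 23185.2 − 23736.32 = -551.12
nΣu² − (Σu)² = 14476.4 − 13432.81 = 1043.59; nΣv² − (Σv)² = 48744 − 41943.04 = 6800.96
r = -551.12 / √(1043.59 × 6800.96) = -551.12 / 2664.0972 ≈ -0.2069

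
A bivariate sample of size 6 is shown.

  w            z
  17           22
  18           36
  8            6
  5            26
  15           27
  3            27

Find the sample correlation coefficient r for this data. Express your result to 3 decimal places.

n = 6, Σw = 66, Σz = 144, Σw² = 936, Σz² = 3950, Σwz = 1686
nΣwz − ΣwΣz = 10116 − 9504 = 612
nΣw² − (Σw)² = 5616 − 4356 = 1260; nΣz² − (Σz)² = 23700 − 20736 = 2964
r = 612 / √(1260 × 2964) = 612 / 1932.5217 ≈ 0.317

0.317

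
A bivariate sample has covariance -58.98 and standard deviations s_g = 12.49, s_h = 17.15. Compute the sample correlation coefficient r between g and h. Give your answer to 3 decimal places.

-0.275

r = Cov(g,h) / (s_g · s_h) = -58.98 / (12.49 × 17.15)
  = -58.98 / 214.2035 ≈ -0.275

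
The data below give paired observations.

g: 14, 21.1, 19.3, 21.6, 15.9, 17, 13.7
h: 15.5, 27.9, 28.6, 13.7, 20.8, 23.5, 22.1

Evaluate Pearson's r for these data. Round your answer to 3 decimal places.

0.206

n = 7, Σg = 122.6, Σh = 152.1, Σg² = 2209.76, Σh² = 3497.61, Σgh = 2686.58
nΣgh − ΣgΣh = 18806.06 − 18647.46 = 158.6
nΣg² − (Σg)² = 15468.32 − 15030.76 = 437.56; nΣh² − (Σh)² = 24483.27 − 23134.41 = 1348.86
r = 158.6 / √(437.56 × 1348.86) = 158.6 / 768.2494 ≈ 0.206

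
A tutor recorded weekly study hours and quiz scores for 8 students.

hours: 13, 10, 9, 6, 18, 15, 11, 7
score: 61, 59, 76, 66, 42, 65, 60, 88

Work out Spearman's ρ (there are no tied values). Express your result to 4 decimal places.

-0.6905

Rank hours: 6, 4, 3, 1, 8, 7, 5, 2
Rank score: 4, 2, 7, 6, 1, 5, 3, 8
d = rank(hours) − rank(score): 2, 2, -4, -5, 7, 2, 2, -6; Σd² = 142
ρ = 1 − 6Σd² / [n(n²−1)] = 1 − 6×142 / (8×63) = 1 − 852/504 ≈ -0.6905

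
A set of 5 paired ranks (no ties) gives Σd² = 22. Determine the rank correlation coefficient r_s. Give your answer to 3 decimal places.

-0.100

ρ = 1 − 6Σd² / [n(n²−1)] = 1 − 6×22 / (5×24)
  = 1 − 132/120 = 1 − 1.1000 ≈ -0.100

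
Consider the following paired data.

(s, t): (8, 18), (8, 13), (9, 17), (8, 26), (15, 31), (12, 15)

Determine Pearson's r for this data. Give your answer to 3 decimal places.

n = 6, Σs = 60, Σt = 120, Σs² = 642, Σt² = 2644, Σst = 1254
nΣst − ΣsΣt = 7524 − 7200 = 324
nΣs² − (Σs)² = 3852 − 3600 = 252; nΣt² − (Σt)² = 15864 − 14400 = 1464
r = 324 / √(252 × 1464) = 324 / 607.3944 ≈ 0.533

0.533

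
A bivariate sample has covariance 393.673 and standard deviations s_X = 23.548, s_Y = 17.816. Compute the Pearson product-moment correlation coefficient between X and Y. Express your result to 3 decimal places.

0.938

r = Cov(X,Y) / (s_X · s_Y) = 393.673 / (23.548 × 17.816)
  = 393.673 / 419.5312 ≈ 0.938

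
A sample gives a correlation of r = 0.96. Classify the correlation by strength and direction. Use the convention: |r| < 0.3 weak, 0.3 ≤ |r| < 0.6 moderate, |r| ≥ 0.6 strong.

strong positive

r = 0.96 > 0 so the relationship is positive.
|r| = 0.96, which falls in the strong range.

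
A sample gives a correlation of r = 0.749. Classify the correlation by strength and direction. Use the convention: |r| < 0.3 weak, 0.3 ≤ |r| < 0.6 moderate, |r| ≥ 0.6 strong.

r = 0.749 > 0 so the relationship is positive.
|r| = 0.749, which falls in the strong range.

strong positive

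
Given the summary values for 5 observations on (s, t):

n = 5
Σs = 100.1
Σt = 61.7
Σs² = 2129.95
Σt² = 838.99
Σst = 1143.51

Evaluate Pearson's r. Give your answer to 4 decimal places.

-0.9277

r = (nΣst − ΣsΣt) / √[(nΣs² − (Σs)²)(nΣt² − (Σt)²)]
Numerator: 5×1143.51 − 100.1×61.7 = -458.62
Denominator: √[(10649.75 − 10020.01)(4194.95 − 3806.89)] = √[629.74 × 388.06] = 494.3449
r = -458.62 / 494.3449 ≈ -0.9277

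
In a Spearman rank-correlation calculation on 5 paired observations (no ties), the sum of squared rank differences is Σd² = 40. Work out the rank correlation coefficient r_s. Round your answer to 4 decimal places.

-1.0000

ρ = 1 − 6Σd² / [n(n²−1)] = 1 − 6×40 / (5×24)
  = 1 − 240/120 = 1 − 2.00000 ≈ -1.0000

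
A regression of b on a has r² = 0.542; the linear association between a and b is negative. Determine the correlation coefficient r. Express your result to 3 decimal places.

|r| = √0.542 = 0.736
The association is negative, so r = −0.736.

-0.736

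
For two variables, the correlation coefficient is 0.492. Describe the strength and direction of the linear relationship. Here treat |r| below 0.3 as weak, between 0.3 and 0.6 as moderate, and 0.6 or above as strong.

r = 0.492 > 0 so the relationship is positive.
|r| = 0.492, which falls in the moderate range.

moderate positive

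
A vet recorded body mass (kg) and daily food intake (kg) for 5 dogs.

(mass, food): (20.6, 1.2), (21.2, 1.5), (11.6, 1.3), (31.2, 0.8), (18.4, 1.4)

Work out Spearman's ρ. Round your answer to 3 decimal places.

Rank mass: 3, 4, 1, 5, 2
Rank food: 2, 5, 3, 1, 4
d = rank(mass) − rank(food): 1, -1, -2, 4, -2; Σd² = 26
ρ = 1 − 6Σd² / [n(n²−1)] = 1 − 6×26 / (5×24) = 1 − 156/120 ≈ -0.300

-0.300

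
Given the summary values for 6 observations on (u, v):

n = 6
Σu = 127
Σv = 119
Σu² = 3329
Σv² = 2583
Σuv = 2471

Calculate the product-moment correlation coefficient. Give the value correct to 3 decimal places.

-0.127

r = (nΣuv − ΣuΣv) / √[(nΣu² − (Σu)²)(nΣv² − (Σv)²)]
Numerator: 6×2471 − 127×119 = -287
Denominator: √[(19974 − 16129)(15498 − 14161)] = √[3845 × 1337] = 2267.3255
r = -287 / 2267.3255 ≈ -0.127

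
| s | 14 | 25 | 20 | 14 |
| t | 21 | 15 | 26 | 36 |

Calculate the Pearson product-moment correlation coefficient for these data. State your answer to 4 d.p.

-0.6738

n = 4, Σs = 73, Σt = 98, Σs² = 1417, Σt² = 2638, Σst = 1693
nΣst − ΣsΣt = 6772 − 7154 = -382
nΣs² − (Σs)² = 5668 − 5329 = 339; nΣt² − (Σt)² = 10552 − 9604 = 948
r = -382 / √(339 × 948) = -382 / 566.8968 ≈ -0.6738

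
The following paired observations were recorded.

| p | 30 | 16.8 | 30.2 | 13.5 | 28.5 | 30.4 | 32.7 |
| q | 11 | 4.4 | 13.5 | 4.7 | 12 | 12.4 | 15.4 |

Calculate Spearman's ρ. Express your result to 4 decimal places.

0.8929

Rank p: 4, 2, 5, 1, 3, 6, 7
Rank q: 3, 1, 6, 2, 4, 5, 7
d = rank(p) − rank(q): 1, 1, -1, -1, -1, 1, 0; Σd² = 6
ρ = 1 − 6Σd² / [n(n²−1)] = 1 − 6×6 / (7×48) = 1 − 36/336 ≈ 0.8929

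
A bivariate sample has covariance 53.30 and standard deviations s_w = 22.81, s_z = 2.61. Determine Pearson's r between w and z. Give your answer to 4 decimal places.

r = Cov(w,z) / (s_w · s_z) = 53.30 / (22.81 × 2.61)
  = 53.30 / 59.5341 ≈ 0.8953

0.8953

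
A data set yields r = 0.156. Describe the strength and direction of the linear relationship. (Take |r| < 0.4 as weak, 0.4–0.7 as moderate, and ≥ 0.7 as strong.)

weak positive

r = 0.156 > 0 so the relationship is positive.
|r| = 0.156, which falls in the weak range.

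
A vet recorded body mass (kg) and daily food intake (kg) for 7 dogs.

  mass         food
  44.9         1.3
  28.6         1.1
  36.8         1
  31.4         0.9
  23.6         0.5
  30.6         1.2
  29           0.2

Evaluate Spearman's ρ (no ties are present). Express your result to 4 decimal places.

0.5357

Rank mass: 7, 2, 6, 5, 1, 4, 3
Rank food: 7, 5, 4, 3, 2, 6, 1
d = rank(mass) − rank(food): 0, -3, 2, 2, -1, -2, 2; Σd² = 26
ρ = 1 − 6Σd² / [n(n²−1)] = 1 − 6×26 / (7×48) = 1 − 156/336 ≈ 0.5357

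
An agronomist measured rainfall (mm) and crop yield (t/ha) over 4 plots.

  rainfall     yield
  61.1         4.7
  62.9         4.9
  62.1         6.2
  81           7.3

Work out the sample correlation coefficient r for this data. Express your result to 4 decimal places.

n = 4, Σx = 267.1, Σy = 23.1, Σx² = 18107.03, Σy² = 137.83, Σxy = 1571.7
nΣxy − ΣxΣy = 6286.8 − 6170.01 = 116.79
nΣx² − (Σx)² = 72428.12 − 71342.41 = 1085.71; nΣy² − (Σy)² = 551.32 − 533.61 = 17.71
r = 116.79 / √(1085.71 × 17.71) = 116.79 / 138.6648 ≈ 0.8422

0.8422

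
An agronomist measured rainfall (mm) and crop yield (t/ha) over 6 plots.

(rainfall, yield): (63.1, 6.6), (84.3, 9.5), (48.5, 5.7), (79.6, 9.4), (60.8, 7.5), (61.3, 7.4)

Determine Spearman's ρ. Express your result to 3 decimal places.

0.771

Rank rainfall: 4, 6, 1, 5, 2, 3
Rank yield: 2, 6, 1, 5, 4, 3
d = rank(rainfall) − rank(yield): 2, 0, 0, 0, -2, 0; Σd² = 8
ρ = 1 − 6Σd² / [n(n²−1)] = 1 − 6×8 / (6×35) = 1 − 48/210 ≈ 0.771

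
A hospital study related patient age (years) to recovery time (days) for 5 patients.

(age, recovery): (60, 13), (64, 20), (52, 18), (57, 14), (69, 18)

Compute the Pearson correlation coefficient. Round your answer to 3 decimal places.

0.295

n = 5, Σx = 302, Σy = 83, Σx² = 18410, Σy² = 1413, Σxy = 5036
nΣxy − ΣxΣy = 25180 − 25066 = 114
nΣx² − (Σx)² = 92050 − 91204 = 846; nΣy² − (Σy)² = 7065 − 6889 = 176
r = 114 / √(846 × 176) = 114 / 385.8704 ≈ 0.295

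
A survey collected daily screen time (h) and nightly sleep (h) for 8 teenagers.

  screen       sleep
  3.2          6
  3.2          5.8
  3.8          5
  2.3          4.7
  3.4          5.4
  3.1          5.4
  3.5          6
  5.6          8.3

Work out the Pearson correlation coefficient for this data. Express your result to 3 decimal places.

0.885

n = 8, Σx = 28.1, Σy = 46.6, Σx² = 104.99, Σy² = 279.94, Σxy = 170.15
nΣxy − ΣxΣy = 1361.2 − 1309.46 = 51.74
nΣx² − (Σx)² = 839.92 − 789.61 = 50.31; nΣy² − (Σy)² = 2239.52 − 2171.56 = 67.96
r = 51.74 / √(50.31 × 67.96) = 51.74 / 58.4728 ≈ 0.885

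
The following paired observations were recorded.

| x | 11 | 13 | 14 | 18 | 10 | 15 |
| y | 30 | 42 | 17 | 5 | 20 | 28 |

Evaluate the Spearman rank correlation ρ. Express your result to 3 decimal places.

Rank x: 2, 3, 4, 6, 1, 5
Rank y: 5, 6, 2, 1, 3, 4
d = rank(x) − rank(y): -3, -3, 2, 5, -2, 1; Σd² = 52
ρ = 1 − 6Σd² / [n(n²−1)] = 1 − 6×52 / (6×35) = 1 − 312/210 ≈ -0.486

-0.486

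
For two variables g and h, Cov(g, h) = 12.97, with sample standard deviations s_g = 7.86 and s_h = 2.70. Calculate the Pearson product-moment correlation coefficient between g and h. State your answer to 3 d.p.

r = Cov(g,h) / (s_g · s_h) = 12.97 / (7.86 × 2.70)
  = 12.97 / 21.2220 ≈ 0.611

0.611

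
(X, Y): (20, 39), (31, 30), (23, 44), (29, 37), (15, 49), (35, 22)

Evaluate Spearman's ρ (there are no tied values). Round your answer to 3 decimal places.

-0.943

Rank X: 2, 5, 3, 4, 1, 6
Rank Y: 4, 2, 5, 3, 6, 1
d = rank(X) − rank(Y): -2, 3, -2, 1, -5, 5; Σd² = 68
ρ = 1 − 6Σd² / [n(n²−1)] = 1 − 6×68 / (6×35) = 1 − 408/210 ≈ -0.943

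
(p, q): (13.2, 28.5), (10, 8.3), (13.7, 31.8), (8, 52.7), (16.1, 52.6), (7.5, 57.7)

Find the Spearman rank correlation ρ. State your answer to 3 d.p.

Rank p: 4, 3, 5, 2, 6, 1
Rank q: 2, 1, 3, 5, 4, 6
d = rank(p) − rank(q): 2, 2, 2, -3, 2, -5; Σd² = 50
ρ = 1 − 6Σd² / [n(n²−1)] = 1 − 6×50 / (6×35) = 1 − 300/210 ≈ -0.429

-0.429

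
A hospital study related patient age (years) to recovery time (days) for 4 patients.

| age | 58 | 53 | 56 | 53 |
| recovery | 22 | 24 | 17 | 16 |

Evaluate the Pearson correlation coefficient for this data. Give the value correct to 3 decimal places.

0.106

n = 4, Σx = 220, Σy = 79, Σx² = 12118, Σy² = 1605, Σxy = 4348
nΣxy − ΣxΣy = 17392 − 17380 = 12
nΣx² − (Σx)² = 48472 − 48400 = 72; nΣy² − (Σy)² = 6420 − 6241 = 179
r = 12 / √(72 × 179) = 12 / 113.5253 ≈ 0.106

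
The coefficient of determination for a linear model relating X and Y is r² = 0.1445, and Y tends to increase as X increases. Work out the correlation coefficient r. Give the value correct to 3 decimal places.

|r| = √0.1445 = 0.380
The association is positive, so r = 0.380.

0.380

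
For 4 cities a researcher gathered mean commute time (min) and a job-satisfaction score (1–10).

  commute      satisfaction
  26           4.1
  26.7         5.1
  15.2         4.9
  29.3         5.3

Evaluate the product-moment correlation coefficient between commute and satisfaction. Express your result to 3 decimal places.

n = 4, Σx = 97.2, Σy = 19.4, Σx² = 2478.42, Σy² = 94.92, Σxy = 472.54
nΣxy − ΣxΣy = 1890.16 − 1885.68 = 4.48
nΣx² − (Σx)² = 9913.68 − 9447.84 = 465.84; nΣy² − (Σy)² = 379.68 − 376.36 = 3.32
r = 4.48 / √(465.84 × 3.32) = 4.48 / 39.3267 ≈ 0.114

0.114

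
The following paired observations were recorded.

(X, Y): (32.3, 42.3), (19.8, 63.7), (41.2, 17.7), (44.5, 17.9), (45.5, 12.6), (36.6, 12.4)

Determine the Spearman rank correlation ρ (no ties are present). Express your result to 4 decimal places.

-0.6000

Rank X: 2, 1, 4, 5, 6, 3
Rank Y: 5, 6, 3, 4, 2, 1
d = rank(X) − rank(Y): -3, -5, 1, 1, 4, 2; Σd² = 56
ρ = 1 − 6Σd² / [n(n²−1)] = 1 − 6×56 / (6×35) = 1 − 336/210 ≈ -0.6000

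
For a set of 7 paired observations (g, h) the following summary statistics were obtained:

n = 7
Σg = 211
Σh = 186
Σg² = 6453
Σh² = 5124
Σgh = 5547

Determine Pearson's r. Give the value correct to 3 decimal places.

-0.459

r = (nΣgh − ΣgΣh) / √[(nΣg² − (Σg)²)(nΣh² − (Σh)²)]
Numerator: 7×5547 − 211×186 = -417
Denominator: √[(45171 − 44521)(35868 − 34596)] = √[650 × 1272] = 909.2854
r = -417 / 909.2854 ≈ -0.459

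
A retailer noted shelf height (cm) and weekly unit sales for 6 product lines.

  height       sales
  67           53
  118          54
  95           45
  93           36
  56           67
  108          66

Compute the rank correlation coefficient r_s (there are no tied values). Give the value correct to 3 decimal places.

Rank height: 2, 6, 4, 3, 1, 5
Rank sales: 3, 4, 2, 1, 6, 5
d = rank(height) − rank(sales): -1, 2, 2, 2, -5, 0; Σd² = 38
ρ = 1 − 6Σd² / [n(n²−1)] = 1 − 6×38 / (6×35) = 1 − 228/210 ≈ -0.086

-0.086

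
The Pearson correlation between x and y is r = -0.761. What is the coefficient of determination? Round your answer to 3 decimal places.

0.579

r² = (-0.761)² = 0.579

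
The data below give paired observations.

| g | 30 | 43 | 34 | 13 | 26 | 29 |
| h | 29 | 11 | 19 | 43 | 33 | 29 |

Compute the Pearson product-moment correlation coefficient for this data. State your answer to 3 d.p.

n = 6, Σg = 175, Σh = 164, Σg² = 5591, Σh² = 5102, Σgh = 4247
nΣgh − ΣgΣh = 25482 − 28700 = -3218
nΣg² − (Σg)² = 33546 − 30625 = 2921; nΣh² − (Σh)² = 30612 − 26896 = 3716
r = -3218 / √(2921 × 3716) = -3218 / 3294.6071 ≈ -0.977

-0.977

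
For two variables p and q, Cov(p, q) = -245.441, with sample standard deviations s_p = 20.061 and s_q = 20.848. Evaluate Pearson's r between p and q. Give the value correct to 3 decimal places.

r = Cov(p,q) / (s_p · s_q) = -245.441 / (20.061 × 20.848)
  = -245.441 / 418.2317 ≈ -0.587

-0.587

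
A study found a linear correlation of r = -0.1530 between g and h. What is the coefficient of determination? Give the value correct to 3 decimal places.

0.023

r² = (-0.1530)² = 0.023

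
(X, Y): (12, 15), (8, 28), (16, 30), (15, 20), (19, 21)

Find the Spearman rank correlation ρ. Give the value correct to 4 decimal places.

0.2000

Rank X: 2, 1, 4, 3, 5
Rank Y: 1, 4, 5, 2, 3
d = rank(X) − rank(Y): 1, -3, -1, 1, 2; Σd² = 16
ρ = 1 − 6Σd² / [n(n²−1)] = 1 − 6×16 / (5×24) = 1 − 96/120 ≈ 0.2000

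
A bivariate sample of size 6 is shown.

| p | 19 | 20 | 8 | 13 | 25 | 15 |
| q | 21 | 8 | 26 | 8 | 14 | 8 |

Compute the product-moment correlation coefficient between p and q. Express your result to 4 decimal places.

-0.3276

n = 6, Σp = 100, Σq = 85, Σp² = 1844, Σq² = 1505, Σpq = 1341
nΣpq − ΣpΣq = 8046 − 8500 = -454
nΣp² − (Σp)² = 11064 − 10000 = 1064; nΣq² − (Σq)² = 9030 − 7225 = 1805
r = -454 / √(1064 × 1805) = -454 / 1385.8283 ≈ -0.3276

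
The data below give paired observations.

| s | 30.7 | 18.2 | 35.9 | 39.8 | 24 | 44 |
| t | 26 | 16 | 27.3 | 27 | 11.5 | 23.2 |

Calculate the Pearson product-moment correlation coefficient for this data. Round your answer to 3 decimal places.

0.734

n = 6, Σs = 192.6, Σt = 131, Σs² = 6658.58, Σt² = 3076.78, Σst = 4440.87
nΣst − ΣsΣt = 26645.22 − 25230.6 = 1414.62
nΣs² − (Σs)² = 39951.48 − 37094.76 = 2856.72; nΣt² − (Σt)² = 18460.68 − 17161 = 1299.68
r = 1414.62 / √(2856.72 × 1299.68) = 1414.62 / 1926.8684 ≈ 0.734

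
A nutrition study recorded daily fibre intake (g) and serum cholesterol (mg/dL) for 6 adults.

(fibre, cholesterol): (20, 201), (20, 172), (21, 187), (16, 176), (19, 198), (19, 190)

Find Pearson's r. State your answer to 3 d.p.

0.317

n = 6, Σx = 115, Σy = 1124, Σx² = 2219, Σy² = 211234, Σxy = 21575
nΣxy − ΣxΣy = 129450 − 129260 = 190
nΣx² − (Σx)² = 13314 − 13225 = 89; nΣy² − (Σy)² = 1267404 − 1263376 = 4028
r = 190 / √(89 × 4028) = 190 / 598.7420 ≈ 0.317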